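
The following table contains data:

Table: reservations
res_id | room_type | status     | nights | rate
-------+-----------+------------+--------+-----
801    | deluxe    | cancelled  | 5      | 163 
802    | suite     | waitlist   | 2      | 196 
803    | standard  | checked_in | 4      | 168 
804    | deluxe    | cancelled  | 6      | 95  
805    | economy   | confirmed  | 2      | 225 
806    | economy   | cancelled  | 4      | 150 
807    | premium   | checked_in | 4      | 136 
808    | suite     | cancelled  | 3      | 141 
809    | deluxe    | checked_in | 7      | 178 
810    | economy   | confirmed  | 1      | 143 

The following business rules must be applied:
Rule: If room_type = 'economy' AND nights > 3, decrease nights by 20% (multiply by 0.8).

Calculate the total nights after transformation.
37.2

Step 1: Find records where room_type = 'economy' AND nights > 3
Step 2: 1 records match, summing to 4
Step 3: After multiplier: 4 × 0.8 = 3.2
Step 4: Unaffected records sum: 34
Step 5: Final sum = 3.2 + 34 = 37.2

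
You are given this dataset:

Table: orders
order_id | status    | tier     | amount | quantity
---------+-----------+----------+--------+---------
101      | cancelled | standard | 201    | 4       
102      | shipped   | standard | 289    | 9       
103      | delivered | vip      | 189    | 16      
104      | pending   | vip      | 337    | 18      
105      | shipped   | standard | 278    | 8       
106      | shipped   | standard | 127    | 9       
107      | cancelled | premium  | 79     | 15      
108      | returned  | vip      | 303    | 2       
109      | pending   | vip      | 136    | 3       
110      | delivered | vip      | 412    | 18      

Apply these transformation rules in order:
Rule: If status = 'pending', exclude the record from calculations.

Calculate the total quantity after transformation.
81

Step 1: Identify records where status = 'pending'
Step 2: The excluded records sum to 21
Step 3: Original total quantity = 102
Step 4: Remaining total = 102 - 21 = 81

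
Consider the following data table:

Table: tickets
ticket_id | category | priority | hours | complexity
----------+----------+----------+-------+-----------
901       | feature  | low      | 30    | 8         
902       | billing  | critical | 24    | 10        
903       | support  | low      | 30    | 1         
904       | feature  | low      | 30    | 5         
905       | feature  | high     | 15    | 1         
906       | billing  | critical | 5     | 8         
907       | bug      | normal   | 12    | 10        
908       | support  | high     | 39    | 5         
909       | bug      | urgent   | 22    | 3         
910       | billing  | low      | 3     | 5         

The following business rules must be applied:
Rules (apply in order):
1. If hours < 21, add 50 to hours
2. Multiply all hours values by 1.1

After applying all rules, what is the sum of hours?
451.0

Step 1: Apply Rule 1 - Add 50 to records with hours < 21
  - 4 records affected: 35 + (4 × 50) = 235
  - Unaffected records: 175
  - Sum after Rule 1: 410
Step 2: Apply Rule 2 - Multiply all by 1.1
  - 410 × 1.1 = 451.0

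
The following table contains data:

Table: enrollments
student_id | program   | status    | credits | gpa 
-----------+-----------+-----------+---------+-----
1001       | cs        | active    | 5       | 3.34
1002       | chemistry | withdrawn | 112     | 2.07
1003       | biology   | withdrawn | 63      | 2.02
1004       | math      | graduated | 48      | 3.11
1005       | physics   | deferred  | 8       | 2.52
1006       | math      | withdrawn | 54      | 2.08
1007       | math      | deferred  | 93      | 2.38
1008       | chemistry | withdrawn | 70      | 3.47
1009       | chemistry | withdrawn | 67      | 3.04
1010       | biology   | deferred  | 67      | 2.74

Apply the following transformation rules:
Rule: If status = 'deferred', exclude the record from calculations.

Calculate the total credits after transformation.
419

Step 1: Identify records where status = 'deferred'
Step 2: The excluded records sum to 168
Step 3: Original total credits = 587
Step 4: Remaining total = 587 - 168 = 419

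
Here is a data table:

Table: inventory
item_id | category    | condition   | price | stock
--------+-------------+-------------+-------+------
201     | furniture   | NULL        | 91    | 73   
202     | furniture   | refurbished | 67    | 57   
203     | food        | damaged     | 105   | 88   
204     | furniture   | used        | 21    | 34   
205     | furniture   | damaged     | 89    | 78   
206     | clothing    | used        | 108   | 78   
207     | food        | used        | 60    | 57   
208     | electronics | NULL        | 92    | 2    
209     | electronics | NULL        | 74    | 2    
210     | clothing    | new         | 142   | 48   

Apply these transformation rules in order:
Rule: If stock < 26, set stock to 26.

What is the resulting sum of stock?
565

Step 1: 2 records have stock < 26
Step 2: These records originally summed to 4
Step 3: After setting to minimum: 2 × 26 = 52
Step 4: Unaffected records sum: 513
Step 5: Final sum = 52 + 513 = 565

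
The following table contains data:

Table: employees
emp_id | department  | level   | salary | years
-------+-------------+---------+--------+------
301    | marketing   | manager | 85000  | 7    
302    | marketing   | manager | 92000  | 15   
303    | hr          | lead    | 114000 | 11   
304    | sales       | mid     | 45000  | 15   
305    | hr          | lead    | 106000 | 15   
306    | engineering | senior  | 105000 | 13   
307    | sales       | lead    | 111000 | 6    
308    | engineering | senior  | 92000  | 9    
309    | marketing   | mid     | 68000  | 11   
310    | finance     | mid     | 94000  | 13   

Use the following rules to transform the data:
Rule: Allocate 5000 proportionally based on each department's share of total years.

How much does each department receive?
engineering: 956.52, finance: 565.22, hr: 1130.43, marketing: 1434.78, sales: 913.04

Step 1: Calculate total years = 115
Step 2: Calculate each department's proportion:
  engineering: 22/115 = 19.13% → 956.52
  finance: 13/115 = 11.30% → 565.22
  hr: 26/115 = 22.61% → 1130.43
  marketing: 33/115 = 28.70% → 1434.78
  sales: 21/115 = 18.26% → 913.04
Step 3: Verify: sum of allocations ≈ 5000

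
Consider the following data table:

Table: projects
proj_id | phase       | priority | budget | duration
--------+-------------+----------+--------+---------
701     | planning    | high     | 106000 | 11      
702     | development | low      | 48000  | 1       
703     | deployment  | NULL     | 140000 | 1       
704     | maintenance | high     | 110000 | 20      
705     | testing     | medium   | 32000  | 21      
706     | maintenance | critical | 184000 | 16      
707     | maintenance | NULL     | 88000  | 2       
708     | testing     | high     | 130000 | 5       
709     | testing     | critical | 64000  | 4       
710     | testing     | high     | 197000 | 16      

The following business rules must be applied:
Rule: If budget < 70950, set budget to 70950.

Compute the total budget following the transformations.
1167850

Step 1: 3 records have budget < 70950
Step 2: These records originally summed to 144000
Step 3: After setting to minimum: 3 × 70950 = 212850
Step 4: Unaffected records sum: 955000
Step 5: Final sum = 212850 + 955000 = 1167850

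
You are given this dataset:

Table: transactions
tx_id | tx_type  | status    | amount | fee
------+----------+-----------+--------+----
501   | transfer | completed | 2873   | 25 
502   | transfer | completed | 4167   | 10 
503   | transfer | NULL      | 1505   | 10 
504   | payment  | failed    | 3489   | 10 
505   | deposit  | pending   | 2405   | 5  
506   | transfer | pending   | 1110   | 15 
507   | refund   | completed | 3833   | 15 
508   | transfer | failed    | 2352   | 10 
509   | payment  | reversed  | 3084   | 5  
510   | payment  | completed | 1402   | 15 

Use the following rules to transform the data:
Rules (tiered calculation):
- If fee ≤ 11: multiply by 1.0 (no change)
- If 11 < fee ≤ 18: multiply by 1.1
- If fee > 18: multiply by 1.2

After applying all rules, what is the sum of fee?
129.5

Step 1: Tier 1 (fee ≤ 11): 6 records, sum = 50 × 1.0 = 50.0
Step 2: Tier 2 (11 < fee ≤ 18): 3 records, sum = 45 × 1.1 = 49.5
Step 3: Tier 3 (fee > 18): 1 records, sum = 25 × 1.2 = 30.0
Step 4: Final sum = 50.0 + 49.5 + 30.0 = 129.5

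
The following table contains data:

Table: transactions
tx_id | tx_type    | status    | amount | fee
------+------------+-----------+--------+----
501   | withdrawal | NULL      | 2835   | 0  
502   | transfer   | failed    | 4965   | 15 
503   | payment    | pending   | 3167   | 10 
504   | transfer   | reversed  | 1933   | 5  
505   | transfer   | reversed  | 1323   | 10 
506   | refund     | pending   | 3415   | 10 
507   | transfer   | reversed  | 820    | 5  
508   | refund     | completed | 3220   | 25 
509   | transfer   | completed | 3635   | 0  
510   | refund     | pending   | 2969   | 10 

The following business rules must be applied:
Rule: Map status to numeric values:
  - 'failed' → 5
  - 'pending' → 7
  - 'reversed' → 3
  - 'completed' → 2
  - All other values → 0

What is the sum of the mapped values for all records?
39

Step 1: Apply mapping to each record
Step 2: Count by status:
  'failed': 1 records × 5 = 5
  'pending': 3 records × 7 = 21
  'reversed': 3 records × 3 = 9
  'completed': 2 records × 2 = 4
Step 3: Sum all mapped values = 39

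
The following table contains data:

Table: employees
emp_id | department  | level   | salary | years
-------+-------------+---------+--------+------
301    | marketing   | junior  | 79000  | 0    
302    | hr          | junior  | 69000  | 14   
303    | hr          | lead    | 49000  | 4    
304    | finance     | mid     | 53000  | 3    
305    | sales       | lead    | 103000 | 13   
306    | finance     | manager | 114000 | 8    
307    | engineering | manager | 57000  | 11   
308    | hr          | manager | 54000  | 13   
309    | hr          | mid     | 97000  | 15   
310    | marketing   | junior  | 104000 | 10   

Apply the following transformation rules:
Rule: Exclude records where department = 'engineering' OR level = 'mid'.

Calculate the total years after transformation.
62

Step 1: Find records where department = 'engineering' OR level = 'mid'
Step 2: 3 records match, summing to 29
Step 3: Original sum: 91
Step 4: Remaining sum = 91 - 29 = 62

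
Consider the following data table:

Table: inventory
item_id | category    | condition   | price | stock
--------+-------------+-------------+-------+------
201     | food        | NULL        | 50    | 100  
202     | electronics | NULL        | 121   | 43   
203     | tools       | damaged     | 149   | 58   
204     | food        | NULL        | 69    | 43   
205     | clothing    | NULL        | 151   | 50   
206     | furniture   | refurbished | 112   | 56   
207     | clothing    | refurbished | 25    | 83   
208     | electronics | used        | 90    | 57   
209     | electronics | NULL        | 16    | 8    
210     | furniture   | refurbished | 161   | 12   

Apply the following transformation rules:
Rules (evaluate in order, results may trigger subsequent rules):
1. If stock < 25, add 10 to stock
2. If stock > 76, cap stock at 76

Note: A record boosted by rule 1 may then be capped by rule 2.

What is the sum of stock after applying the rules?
499

Step 1: Apply rule 1 to records with stock < 25
  - 2 records get bonus of 10
  - Of these, 0 records then exceed 76 and get capped
Step 2: Apply rule 2 to records with stock > 76
  - 2 records (original) are capped
Step 3: Calculate final sum = 499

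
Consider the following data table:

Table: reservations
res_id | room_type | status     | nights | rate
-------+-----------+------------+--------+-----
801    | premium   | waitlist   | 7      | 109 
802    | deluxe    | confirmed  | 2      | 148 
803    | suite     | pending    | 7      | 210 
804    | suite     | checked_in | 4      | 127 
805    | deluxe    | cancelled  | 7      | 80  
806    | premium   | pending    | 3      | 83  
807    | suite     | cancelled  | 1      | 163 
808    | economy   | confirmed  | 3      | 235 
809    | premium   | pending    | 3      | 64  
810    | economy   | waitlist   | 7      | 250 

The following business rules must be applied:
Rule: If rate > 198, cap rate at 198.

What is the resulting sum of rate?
1368

Step 1: 3 records have rate > 198
Step 2: These records originally summed to 695
Step 3: After capping: 3 × 198 = 594
Step 4: Unaffected records sum: 774
Step 5: Final sum = 594 + 774 = 1368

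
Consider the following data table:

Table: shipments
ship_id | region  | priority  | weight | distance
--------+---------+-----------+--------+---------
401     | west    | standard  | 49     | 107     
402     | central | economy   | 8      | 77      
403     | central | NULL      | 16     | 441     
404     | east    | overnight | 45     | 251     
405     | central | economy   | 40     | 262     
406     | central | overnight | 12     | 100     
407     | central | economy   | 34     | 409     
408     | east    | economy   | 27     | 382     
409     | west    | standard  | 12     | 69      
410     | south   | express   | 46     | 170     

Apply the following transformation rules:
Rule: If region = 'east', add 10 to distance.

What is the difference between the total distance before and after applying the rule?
20

Step 1: Original sum of distance = 2268
Step 2: 2 records have region = 'east'
Step 3: Each affected record changes by 10
Step 4: Total change = 2 × 10 = 20
Step 5: New sum = 2268 + 20 = 2288
Step 6: Difference = |2288 - 2268| = 20
        (Sum increased by 20)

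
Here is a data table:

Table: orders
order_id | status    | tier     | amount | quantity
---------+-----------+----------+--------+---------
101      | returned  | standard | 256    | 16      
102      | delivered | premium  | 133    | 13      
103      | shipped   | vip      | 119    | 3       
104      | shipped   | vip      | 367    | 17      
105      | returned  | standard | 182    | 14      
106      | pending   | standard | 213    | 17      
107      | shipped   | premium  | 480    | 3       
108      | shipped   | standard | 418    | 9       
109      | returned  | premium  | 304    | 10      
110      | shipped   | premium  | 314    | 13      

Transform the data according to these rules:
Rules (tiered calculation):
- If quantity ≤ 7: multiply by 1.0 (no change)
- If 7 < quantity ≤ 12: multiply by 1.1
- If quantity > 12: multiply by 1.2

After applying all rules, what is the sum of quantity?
134.9

Step 1: Tier 1 (quantity ≤ 7): 2 records, sum = 6 × 1.0 = 6.0
Step 2: Tier 2 (7 < quantity ≤ 12): 2 records, sum = 19 × 1.1 = 20.9
Step 3: Tier 3 (quantity > 12): 6 records, sum = 90 × 1.2 = 108.0
Step 4: Final sum = 6.0 + 20.9 + 108.0 = 134.9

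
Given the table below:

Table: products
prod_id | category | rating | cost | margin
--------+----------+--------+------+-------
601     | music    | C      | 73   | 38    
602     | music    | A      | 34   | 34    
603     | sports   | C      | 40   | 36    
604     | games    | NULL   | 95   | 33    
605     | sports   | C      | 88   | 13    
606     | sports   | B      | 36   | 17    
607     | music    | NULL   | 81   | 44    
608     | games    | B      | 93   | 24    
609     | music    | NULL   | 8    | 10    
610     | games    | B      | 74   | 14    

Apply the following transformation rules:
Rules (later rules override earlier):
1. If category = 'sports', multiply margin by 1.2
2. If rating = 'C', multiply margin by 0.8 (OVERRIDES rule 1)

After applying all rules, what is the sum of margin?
249.0

Step 1: Rule 2 takes priority for records with rating = 'C'
  - 3 records: 87 × 0.8 = 69.6
Step 2: Rule 1 applies to remaining records with category = 'sports'
  - 1 records: 17 × 1.2 = 20.4
Step 3: Other records unchanged: 159
Step 4: Final sum = 69.6 + 20.4 + 159 = 249.0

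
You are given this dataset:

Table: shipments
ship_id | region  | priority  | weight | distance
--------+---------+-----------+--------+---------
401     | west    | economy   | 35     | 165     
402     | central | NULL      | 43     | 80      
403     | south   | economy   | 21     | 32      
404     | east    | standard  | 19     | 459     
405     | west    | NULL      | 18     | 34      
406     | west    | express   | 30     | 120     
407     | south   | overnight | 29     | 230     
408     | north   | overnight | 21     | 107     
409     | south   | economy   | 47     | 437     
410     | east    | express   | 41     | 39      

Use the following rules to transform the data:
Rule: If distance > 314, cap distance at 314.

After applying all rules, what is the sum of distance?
1435

Step 1: 2 records have distance > 314
Step 2: These records originally summed to 896
Step 3: After capping: 2 × 314 = 628
Step 4: Unaffected records sum: 807
Step 5: Final sum = 628 + 807 = 1435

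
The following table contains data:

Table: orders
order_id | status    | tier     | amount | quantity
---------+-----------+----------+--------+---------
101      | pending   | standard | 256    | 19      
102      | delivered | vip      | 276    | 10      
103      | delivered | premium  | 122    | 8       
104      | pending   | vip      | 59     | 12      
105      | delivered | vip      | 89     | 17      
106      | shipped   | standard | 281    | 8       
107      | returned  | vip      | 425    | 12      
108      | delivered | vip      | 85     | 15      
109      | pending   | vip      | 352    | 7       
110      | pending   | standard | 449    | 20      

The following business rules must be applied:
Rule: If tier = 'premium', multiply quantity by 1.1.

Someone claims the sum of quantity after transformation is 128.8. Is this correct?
Yes, the result is correct.

Step 1: Calculate the correct sum after transformation
Step 2: Apply multiplier 1.1 to records where tier = 'premium'
Step 3: Correct result = 128.8
Step 4: Claimed result = 128.8
Step 5: 128.8 = 128.8 ✓
Conclusion: The claimed result is correct.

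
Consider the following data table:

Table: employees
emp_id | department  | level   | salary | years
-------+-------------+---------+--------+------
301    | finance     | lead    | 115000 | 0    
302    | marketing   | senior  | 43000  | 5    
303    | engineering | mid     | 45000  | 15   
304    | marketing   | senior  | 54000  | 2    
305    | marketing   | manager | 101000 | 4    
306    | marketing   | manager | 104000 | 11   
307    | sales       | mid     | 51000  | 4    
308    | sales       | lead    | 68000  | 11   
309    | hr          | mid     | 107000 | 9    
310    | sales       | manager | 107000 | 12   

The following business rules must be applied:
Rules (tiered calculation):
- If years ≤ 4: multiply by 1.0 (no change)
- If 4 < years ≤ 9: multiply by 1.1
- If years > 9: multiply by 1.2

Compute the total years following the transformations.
84.2

Step 1: Tier 1 (years ≤ 4): 4 records, sum = 10 × 1.0 = 10.0
Step 2: Tier 2 (4 < years ≤ 9): 2 records, sum = 14 × 1.1 = 15.4
Step 3: Tier 3 (years > 9): 4 records, sum = 49 × 1.2 = 58.8
Step 4: Final sum = 10.0 + 15.4 + 58.8 = 84.2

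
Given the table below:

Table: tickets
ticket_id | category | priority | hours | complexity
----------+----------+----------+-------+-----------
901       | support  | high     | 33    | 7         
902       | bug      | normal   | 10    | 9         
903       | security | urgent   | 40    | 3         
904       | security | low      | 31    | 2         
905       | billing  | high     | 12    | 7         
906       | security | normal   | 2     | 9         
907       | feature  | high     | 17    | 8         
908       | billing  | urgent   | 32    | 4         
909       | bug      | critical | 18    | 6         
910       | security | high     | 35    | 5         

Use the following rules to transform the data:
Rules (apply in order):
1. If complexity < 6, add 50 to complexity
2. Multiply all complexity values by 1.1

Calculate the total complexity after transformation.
286.0

Step 1: Apply Rule 1 - Add 50 to records with complexity < 6
  - 4 records affected: 14 + (4 × 50) = 214
  - Unaffected records: 46
  - Sum after Rule 1: 260
Step 2: Apply Rule 2 - Multiply all by 1.1
  - 260 × 1.1 = 286.0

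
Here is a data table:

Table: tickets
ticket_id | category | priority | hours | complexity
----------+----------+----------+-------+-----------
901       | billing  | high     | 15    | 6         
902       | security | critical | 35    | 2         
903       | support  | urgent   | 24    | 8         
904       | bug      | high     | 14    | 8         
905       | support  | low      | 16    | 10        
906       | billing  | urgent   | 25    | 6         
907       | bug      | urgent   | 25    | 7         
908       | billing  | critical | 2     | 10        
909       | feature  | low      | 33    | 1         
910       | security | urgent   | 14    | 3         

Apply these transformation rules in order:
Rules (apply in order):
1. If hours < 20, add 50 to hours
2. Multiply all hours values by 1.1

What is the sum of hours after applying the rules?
498.3

Step 1: Apply Rule 1 - Add 50 to records with hours < 20
  - 5 records affected: 61 + (5 × 50) = 311
  - Unaffected records: 142
  - Sum after Rule 1: 453
Step 2: Apply Rule 2 - Multiply all by 1.1
  - 453 × 1.1 = 498.3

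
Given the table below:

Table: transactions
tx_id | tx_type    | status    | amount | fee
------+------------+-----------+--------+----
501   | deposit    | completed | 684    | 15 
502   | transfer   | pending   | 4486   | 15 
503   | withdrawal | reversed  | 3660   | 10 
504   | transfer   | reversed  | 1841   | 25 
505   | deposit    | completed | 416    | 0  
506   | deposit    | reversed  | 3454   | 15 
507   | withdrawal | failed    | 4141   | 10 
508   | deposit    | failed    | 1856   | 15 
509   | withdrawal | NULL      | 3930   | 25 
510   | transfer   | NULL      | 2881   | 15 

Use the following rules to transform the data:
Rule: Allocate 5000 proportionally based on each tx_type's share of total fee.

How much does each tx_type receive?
deposit: 1551.72, transfer: 1896.55, withdrawal: 1551.72

Step 1: Calculate total fee = 145
Step 2: Calculate each tx_type's proportion:
  deposit: 45/145 = 31.03% → 1551.72
  transfer: 55/145 = 37.93% → 1896.55
  withdrawal: 45/145 = 31.03% → 1551.72
Step 3: Verify: sum of allocations ≈ 5000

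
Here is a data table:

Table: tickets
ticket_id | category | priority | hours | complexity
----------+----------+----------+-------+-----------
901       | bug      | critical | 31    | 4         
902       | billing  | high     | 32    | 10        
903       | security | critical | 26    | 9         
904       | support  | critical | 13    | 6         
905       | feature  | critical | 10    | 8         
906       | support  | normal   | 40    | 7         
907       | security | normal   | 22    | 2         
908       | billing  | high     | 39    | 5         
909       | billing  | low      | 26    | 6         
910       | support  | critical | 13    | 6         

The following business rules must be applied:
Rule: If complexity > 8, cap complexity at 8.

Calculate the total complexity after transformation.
60

Step 1: 2 records have complexity > 8
Step 2: These records originally summed to 19
Step 3: After capping: 2 × 8 = 16
Step 4: Unaffected records sum: 44
Step 5: Final sum = 16 + 44 = 60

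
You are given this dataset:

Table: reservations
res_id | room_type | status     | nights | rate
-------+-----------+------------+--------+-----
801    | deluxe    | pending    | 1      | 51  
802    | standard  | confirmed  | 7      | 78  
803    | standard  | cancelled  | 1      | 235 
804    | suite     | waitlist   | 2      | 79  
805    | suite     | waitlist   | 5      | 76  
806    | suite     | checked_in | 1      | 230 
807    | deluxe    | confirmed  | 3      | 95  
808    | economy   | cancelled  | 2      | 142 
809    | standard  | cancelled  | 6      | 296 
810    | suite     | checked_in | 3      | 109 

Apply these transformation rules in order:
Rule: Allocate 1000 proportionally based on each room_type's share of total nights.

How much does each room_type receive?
deluxe: 129.03, economy: 64.52, standard: 451.61, suite: 354.84

Step 1: Calculate total nights = 31
Step 2: Calculate each room_type's proportion:
  deluxe: 4/31 = 12.90% → 129.03
  economy: 2/31 = 6.45% → 64.52
  standard: 14/31 = 45.16% → 451.61
  suite: 11/31 = 35.48% → 354.84
Step 3: Verify: sum of allocations ≈ 1000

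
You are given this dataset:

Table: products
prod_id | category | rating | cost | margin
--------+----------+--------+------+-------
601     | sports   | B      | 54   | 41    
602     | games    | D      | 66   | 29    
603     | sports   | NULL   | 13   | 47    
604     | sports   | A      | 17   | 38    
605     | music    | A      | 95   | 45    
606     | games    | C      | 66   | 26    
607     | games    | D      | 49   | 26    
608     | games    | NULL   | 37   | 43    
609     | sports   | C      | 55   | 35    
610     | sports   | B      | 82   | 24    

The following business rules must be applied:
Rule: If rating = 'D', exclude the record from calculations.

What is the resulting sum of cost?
419

Step 1: Identify records where rating = 'D'
Step 2: The excluded records sum to 115
Step 3: Original total cost = 534
Step 4: Remaining total = 534 - 115 = 419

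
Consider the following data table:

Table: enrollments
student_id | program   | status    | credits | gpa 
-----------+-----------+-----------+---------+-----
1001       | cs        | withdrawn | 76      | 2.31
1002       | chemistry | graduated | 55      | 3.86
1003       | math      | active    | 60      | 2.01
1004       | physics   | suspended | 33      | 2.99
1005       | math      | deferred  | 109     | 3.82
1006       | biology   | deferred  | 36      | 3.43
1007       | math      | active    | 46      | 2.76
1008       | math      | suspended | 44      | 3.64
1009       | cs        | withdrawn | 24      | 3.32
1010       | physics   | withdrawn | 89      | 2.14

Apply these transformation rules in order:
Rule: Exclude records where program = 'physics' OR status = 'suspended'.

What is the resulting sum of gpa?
21.51

Step 1: Find records where program = 'physics' OR status = 'suspended'
Step 2: 3 records match, summing to 8.77
Step 3: Original sum: 30.28
Step 4: Remaining sum = 30.28 - 8.77 = 21.51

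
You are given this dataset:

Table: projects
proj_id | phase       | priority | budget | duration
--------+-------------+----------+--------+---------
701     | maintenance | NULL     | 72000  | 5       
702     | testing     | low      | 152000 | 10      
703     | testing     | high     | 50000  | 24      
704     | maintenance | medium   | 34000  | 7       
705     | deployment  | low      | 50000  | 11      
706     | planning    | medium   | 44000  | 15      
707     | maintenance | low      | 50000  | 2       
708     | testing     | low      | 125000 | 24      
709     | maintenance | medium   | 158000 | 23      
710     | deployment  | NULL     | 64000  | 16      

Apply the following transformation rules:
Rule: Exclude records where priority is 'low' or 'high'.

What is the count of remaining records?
5

Step 1: Count records to exclude
  - 4 (low) + 1 (high) = 5 records
Step 2: Total records: 10
Step 3: Remaining = 10 - 5 = 5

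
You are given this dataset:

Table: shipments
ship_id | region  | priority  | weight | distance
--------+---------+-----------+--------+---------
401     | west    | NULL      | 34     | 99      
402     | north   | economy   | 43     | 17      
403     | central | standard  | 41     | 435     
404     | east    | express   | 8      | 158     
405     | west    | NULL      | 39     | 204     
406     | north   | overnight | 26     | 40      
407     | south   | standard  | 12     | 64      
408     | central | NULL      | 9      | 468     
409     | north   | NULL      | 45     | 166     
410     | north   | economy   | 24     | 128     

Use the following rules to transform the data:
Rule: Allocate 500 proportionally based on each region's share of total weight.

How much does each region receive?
central: 88.97, east: 14.23, north: 245.55, south: 21.35, west: 129.89

Step 1: Calculate total weight = 281
Step 2: Calculate each region's proportion:
  central: 50/281 = 17.79% → 88.97
  east: 8/281 = 2.85% → 14.23
  north: 138/281 = 49.11% → 245.55
  south: 12/281 = 4.27% → 21.35
  west: 73/281 = 25.98% → 129.89
Step 3: Verify: sum of allocations ≈ 500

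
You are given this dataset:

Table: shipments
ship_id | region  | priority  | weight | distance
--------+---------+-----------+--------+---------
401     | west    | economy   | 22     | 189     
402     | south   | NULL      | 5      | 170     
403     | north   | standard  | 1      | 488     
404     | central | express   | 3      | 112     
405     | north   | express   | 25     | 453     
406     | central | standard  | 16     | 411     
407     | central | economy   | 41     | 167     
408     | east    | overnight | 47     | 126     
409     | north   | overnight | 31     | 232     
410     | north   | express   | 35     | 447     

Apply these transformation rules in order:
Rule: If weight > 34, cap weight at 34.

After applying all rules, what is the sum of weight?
205

Step 1: 3 records have weight > 34
Step 2: These records originally summed to 123
Step 3: After capping: 3 × 34 = 102
Step 4: Unaffected records sum: 103
Step 5: Final sum = 102 + 103 = 205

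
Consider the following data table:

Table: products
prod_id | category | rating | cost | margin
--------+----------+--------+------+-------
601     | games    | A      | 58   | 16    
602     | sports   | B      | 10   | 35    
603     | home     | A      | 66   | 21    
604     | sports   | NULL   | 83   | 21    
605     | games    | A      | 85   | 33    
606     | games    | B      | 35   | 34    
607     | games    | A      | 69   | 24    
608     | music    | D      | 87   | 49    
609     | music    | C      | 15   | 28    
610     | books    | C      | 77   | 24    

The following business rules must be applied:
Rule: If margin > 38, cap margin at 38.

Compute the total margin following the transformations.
274

Step 1: 1 records have margin > 38
Step 2: These records originally summed to 49
Step 3: After capping: 1 × 38 = 38
Step 4: Unaffected records sum: 236
Step 5: Final sum = 38 + 236 = 274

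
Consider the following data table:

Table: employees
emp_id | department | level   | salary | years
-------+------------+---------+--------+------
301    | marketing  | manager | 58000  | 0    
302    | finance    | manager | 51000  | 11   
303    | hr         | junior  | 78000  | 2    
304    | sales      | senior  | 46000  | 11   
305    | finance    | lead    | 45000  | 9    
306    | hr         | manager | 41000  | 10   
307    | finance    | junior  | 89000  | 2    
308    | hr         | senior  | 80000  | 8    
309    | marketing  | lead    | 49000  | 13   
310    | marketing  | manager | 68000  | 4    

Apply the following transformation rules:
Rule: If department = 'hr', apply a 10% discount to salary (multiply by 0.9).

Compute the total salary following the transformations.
585100.0

Step 1: Records with department = 'hr' have total salary = 199000
Step 2: Apply multiplier: 199000 × 0.9 = 179100.0
Step 3: Other records total: 406000
Step 4: Final sum = 179100.0 + 406000 = 585100.0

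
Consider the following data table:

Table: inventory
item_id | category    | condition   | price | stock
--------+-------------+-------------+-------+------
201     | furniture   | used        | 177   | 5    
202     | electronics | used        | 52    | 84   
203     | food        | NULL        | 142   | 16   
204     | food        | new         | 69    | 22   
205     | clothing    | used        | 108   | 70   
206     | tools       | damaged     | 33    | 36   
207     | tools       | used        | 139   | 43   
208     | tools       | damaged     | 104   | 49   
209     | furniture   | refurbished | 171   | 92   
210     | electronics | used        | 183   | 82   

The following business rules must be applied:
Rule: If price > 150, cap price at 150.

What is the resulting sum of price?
1097

Step 1: 3 records have price > 150
Step 2: These records originally summed to 531
Step 3: After capping: 3 × 150 = 450
Step 4: Unaffected records sum: 647
Step 5: Final sum = 450 + 647 = 1097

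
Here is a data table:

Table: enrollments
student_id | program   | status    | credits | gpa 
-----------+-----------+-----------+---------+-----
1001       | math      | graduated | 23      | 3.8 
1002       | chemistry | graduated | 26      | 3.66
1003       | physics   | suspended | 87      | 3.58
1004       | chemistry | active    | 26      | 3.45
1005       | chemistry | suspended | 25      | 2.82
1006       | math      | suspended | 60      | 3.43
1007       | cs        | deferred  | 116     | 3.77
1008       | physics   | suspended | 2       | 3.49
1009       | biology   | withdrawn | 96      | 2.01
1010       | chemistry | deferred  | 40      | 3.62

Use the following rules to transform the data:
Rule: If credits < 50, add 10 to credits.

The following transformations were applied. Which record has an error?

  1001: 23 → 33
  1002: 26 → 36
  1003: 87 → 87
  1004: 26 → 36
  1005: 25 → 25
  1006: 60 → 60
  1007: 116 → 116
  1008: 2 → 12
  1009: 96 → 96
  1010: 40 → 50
Record 1005 has an error. The correct transformed value should be 35, not 25.

Step 1: Check each record against the rule
Step 2: Record 1005 has credits = 25
Step 3: Since 25 < 50, the bonus should have been applied
Step 4: Correct value = 35, but claimed value = 25
Conclusion: Record 1005 has the error.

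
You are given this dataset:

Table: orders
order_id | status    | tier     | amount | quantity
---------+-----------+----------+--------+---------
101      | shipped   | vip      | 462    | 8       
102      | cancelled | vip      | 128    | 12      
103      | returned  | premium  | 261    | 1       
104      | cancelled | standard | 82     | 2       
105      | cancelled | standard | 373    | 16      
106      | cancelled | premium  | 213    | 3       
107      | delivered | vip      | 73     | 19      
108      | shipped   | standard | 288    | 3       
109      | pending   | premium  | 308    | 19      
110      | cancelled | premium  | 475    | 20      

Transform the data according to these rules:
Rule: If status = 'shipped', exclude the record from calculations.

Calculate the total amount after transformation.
1913

Step 1: Identify records where status = 'shipped'
Step 2: The excluded records sum to 750
Step 3: Original total amount = 2663
Step 4: Remaining total = 2663 - 750 = 1913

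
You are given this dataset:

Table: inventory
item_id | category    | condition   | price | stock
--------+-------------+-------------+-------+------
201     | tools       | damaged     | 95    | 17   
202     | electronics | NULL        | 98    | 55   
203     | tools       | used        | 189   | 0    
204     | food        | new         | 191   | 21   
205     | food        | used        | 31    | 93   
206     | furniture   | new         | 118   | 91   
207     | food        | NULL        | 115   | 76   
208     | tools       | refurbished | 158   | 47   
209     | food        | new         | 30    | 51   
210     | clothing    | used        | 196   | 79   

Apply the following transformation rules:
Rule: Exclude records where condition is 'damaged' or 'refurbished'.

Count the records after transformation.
8

Step 1: Count records to exclude
  - 1 (damaged) + 1 (refurbished) = 2 records
Step 2: Total records: 10
Step 3: Remaining = 10 - 2 = 8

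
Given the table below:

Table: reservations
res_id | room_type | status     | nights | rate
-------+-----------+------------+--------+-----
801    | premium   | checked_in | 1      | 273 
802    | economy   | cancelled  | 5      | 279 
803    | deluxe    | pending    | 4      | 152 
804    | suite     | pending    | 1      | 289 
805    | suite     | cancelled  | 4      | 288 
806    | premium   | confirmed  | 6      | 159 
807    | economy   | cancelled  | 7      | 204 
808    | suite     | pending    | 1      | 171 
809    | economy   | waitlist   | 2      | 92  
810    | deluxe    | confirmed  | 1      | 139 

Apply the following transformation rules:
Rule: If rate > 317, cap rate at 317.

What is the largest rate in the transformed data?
289

Step 1: Original maximum rate = 289
Step 2: Check cap of 317 against maximum
Step 3: No records exceed the cap (max 289 <= cap 317), so no capping applies
Step 4: Maximum after transformation = 289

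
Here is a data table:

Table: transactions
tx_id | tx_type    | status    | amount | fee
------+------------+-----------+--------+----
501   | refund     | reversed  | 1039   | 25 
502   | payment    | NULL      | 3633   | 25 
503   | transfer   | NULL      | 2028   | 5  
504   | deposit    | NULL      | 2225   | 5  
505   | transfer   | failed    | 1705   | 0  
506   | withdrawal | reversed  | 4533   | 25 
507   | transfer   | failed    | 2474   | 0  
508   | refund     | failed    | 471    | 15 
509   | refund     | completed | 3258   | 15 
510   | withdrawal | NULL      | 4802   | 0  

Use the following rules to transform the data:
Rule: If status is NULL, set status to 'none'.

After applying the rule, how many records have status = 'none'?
4

Step 1: Count records where status IS NULL
Step 2: Found 4 records with NULL status
Step 3: These records will have status set to 'none'
Step 4: Records already having status = 'none': 0
Step 5: Answer: 4 + 0 = 4 records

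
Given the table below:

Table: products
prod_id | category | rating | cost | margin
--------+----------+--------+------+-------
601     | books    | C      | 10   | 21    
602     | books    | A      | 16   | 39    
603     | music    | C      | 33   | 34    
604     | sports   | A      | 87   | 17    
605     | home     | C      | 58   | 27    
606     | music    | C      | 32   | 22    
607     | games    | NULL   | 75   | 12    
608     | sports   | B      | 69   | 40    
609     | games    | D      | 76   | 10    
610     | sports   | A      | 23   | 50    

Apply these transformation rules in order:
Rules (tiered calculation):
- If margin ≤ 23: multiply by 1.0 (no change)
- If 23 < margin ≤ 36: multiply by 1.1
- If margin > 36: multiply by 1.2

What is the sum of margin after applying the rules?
303.9

Step 1: Tier 1 (margin ≤ 23): 5 records, sum = 82 × 1.0 = 82.0
Step 2: Tier 2 (23 < margin ≤ 36): 2 records, sum = 61 × 1.1 = 67.1
Step 3: Tier 3 (margin > 36): 3 records, sum = 129 × 1.2 = 154.8
Step 4: Final sum = 82.0 + 67.1 + 154.8 = 303.9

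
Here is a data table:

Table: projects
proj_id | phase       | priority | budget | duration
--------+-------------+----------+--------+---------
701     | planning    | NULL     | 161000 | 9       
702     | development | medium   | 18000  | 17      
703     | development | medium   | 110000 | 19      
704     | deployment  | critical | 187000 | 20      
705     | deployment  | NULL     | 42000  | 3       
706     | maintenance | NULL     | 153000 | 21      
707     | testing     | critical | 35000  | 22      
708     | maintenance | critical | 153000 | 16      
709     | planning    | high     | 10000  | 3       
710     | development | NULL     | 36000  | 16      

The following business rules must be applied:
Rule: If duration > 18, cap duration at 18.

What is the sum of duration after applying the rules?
136

Step 1: 4 records have duration > 18
Step 2: These records originally summed to 82
Step 3: After capping: 4 × 18 = 72
Step 4: Unaffected records sum: 64
Step 5: Final sum = 72 + 64 = 136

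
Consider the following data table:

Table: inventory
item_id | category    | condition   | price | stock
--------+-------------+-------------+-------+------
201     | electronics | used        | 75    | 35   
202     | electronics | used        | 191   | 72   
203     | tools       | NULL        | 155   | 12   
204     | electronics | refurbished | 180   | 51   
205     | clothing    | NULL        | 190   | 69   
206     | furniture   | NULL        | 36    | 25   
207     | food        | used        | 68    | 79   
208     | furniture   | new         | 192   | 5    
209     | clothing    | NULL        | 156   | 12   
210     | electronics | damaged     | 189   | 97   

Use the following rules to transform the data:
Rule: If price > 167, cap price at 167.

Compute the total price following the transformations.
1325

Step 1: 5 records have price > 167
Step 2: These records originally summed to 942
Step 3: After capping: 5 × 167 = 835
Step 4: Unaffected records sum: 490
Step 5: Final sum = 835 + 490 = 1325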